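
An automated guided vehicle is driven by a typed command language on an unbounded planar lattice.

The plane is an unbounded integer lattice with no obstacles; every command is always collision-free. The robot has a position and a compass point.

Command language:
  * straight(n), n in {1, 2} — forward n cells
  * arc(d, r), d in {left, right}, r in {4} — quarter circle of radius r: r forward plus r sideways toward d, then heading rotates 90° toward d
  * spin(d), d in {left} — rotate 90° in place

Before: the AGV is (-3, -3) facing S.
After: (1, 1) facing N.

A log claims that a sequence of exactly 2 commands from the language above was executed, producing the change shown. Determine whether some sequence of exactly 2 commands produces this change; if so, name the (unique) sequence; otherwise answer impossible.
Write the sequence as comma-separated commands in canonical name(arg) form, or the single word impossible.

spin(left), arc(left, 4)

key: position moved to (1,1) AND the heading swung to N — translation plus rotation needed
t0: (-3, -3) facing S
step 1 (spin(left)): (-3, -3) facing E
step 2 (arc(left, 4)): (1, 1) facing N
all 25 alternatives checked — unique.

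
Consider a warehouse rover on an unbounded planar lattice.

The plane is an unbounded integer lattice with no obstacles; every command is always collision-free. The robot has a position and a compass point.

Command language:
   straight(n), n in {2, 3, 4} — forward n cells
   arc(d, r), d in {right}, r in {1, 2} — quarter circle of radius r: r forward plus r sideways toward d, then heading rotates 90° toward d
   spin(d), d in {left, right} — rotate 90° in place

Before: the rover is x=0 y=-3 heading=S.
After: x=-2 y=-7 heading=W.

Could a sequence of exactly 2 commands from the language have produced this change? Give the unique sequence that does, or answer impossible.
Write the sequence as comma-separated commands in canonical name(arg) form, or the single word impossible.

straight(2), arc(right, 2)

key: order matters: swapping straight(2) and arc(right, 2) lands elsewhere
t0: x=0 y=-3 heading=S
1. straight(2) → x=0 y=-5 heading=S
2. arc(right, 2) → x=-2 y=-7 heading=W
no rival 2-sequence matches.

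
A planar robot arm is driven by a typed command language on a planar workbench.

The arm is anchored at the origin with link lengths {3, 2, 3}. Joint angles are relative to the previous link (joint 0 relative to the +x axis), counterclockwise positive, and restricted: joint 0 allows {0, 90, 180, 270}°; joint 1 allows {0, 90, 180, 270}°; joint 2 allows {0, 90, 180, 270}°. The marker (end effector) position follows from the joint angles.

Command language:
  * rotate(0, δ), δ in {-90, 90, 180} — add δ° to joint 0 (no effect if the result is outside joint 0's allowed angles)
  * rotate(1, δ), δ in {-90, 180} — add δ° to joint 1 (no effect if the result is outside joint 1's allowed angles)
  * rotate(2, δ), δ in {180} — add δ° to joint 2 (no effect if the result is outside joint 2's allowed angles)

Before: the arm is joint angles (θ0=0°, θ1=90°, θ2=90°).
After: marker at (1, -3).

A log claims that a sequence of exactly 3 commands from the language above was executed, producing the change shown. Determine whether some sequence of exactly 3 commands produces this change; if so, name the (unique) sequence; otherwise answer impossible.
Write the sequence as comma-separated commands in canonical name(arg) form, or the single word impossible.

rotate(1, -90), rotate(1, -90), rotate(1, -90)

begin: joint angles (θ0=0°, θ1=90°, θ2=90°)
t=1 rotate(1, -90) ⇒ joint angles (θ0=0°, θ1=0°, θ2=90°)
t=2 rotate(1, -90) ⇒ joint angles (θ0=0°, θ1=270°, θ2=90°)
t=3 rotate(1, -90) ⇒ joint angles (θ0=0°, θ1=180°, θ2=90°)
uniquely the one of 216 3-step routes that fits.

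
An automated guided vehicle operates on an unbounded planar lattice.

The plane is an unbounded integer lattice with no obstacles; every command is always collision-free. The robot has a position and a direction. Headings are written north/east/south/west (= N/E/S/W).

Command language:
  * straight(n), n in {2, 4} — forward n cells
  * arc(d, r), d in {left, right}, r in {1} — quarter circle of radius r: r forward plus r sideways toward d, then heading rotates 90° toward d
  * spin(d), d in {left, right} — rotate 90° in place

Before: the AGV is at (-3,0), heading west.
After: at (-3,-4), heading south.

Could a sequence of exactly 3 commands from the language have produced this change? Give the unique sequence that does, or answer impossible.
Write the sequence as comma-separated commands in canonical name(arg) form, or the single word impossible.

spin(left), straight(2), straight(2)

key: position moved to (-3,-4) AND the heading swung to S — translation plus rotation needed
start: at (-3,0), heading west
[1] after spin(left): at (-3,0), heading south
[2] after straight(2): at (-3,-2), heading south
[3] after straight(2): at (-3,-4), heading south
no rival 3-sequence matches.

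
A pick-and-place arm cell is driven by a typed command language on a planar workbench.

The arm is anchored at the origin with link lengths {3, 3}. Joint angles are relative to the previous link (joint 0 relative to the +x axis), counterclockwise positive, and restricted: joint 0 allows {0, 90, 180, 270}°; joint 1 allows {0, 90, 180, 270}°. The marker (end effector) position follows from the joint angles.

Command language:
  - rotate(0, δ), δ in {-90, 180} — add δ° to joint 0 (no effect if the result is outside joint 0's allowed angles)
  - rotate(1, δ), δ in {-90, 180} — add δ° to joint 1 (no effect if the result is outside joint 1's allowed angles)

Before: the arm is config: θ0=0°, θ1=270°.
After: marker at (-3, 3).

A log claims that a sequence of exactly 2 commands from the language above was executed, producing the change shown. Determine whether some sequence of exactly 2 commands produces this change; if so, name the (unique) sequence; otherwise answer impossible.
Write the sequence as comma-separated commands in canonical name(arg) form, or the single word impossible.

from: config: θ0=0°, θ1=270°
step 1 (rotate(0, -90)): config: θ0=270°, θ1=270°
step 2 (rotate(0, -90)): config: θ0=180°, θ1=270°
no rival 2-sequence matches.

rotate(0, -90), rotate(0, -90)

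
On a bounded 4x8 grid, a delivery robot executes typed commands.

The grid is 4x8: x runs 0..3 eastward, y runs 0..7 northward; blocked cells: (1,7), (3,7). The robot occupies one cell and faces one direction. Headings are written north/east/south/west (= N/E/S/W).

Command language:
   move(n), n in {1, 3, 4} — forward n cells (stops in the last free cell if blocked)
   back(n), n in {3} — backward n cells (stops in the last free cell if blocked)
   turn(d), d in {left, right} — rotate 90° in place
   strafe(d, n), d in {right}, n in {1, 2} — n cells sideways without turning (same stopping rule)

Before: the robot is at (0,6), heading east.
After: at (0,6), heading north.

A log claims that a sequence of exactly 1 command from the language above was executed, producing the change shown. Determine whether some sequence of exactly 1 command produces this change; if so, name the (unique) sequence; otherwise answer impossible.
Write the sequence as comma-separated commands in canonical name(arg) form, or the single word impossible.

turn(left)

key: (0,6) unchanged — the single command moves nothing
from: at (0,6), heading east
step 1 (turn(left)): at (0,6), heading north
no other 1-command option fits: unique.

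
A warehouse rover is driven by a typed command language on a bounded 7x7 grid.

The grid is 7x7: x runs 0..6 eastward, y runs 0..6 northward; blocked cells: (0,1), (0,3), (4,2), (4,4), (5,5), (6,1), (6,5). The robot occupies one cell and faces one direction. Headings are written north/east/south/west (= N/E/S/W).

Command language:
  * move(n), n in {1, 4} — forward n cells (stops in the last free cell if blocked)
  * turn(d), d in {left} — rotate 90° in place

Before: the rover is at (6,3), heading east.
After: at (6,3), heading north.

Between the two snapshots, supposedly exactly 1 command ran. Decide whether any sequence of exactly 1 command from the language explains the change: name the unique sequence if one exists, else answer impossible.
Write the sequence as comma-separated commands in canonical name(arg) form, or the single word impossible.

key: parked at (6,3) the whole time — nothing moves the robot
initial: at (6,3), heading east
step 1 (turn(left)): at (6,3), heading north
no rival 1-sequence matches.

turn(left)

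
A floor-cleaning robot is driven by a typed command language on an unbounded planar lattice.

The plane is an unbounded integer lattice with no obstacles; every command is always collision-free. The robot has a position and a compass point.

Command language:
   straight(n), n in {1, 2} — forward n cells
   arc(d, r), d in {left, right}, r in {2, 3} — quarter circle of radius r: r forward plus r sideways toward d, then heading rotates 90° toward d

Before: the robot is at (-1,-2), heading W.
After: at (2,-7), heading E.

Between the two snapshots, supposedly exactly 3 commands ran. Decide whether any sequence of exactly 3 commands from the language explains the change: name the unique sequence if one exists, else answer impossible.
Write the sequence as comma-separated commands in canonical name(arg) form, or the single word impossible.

arc(left, 2), arc(left, 3), straight(2)

key: cell and facing (now E) both changed — the 3 commands mix motion and turning
begin: at (-1,-2), heading W
1. arc(left, 2) → at (-3,-4), heading S
2. arc(left, 3) → at (0,-7), heading E
3. straight(2) → at (2,-7), heading E
no other 3-command option fits: unique.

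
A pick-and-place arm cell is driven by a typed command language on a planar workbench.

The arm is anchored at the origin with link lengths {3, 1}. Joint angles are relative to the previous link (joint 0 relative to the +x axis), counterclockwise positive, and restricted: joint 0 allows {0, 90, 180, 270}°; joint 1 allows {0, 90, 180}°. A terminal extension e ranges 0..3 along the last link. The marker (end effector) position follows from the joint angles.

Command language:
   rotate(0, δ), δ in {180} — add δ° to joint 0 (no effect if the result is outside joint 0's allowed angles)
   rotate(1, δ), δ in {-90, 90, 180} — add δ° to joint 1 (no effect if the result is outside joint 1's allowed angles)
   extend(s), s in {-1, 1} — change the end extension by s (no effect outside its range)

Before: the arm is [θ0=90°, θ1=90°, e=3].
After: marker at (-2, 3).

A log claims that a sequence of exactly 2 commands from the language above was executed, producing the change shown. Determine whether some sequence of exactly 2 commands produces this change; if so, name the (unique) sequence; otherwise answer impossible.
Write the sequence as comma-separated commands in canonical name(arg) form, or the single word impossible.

extend(-1), extend(-1)

begin: [θ0=90°, θ1=90°, e=3]
t=1 extend(-1) ⇒ [θ0=90°, θ1=90°, e=2]
t=2 extend(-1) ⇒ [θ0=90°, θ1=90°, e=1]
uniquely the one of 36 2-step routes that fits.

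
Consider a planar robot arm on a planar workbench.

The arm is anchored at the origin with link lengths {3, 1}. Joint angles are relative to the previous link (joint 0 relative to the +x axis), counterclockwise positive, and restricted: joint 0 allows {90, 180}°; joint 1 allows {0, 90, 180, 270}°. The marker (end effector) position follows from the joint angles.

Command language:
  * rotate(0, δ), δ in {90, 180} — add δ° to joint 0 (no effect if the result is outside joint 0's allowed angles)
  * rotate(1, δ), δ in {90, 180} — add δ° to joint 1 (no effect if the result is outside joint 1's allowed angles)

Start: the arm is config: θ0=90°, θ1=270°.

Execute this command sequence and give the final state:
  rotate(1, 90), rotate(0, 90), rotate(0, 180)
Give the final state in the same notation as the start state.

config: θ0=180°, θ1=0°

start: config: θ0=90°, θ1=270°
t=1 rotate(1, 90) ⇒ config: θ0=90°, θ1=0°
t=2 rotate(0, 90) ⇒ config: θ0=180°, θ1=0°
t=3 rotate(0, 180) ⇒ config: θ0=180°, θ1=0°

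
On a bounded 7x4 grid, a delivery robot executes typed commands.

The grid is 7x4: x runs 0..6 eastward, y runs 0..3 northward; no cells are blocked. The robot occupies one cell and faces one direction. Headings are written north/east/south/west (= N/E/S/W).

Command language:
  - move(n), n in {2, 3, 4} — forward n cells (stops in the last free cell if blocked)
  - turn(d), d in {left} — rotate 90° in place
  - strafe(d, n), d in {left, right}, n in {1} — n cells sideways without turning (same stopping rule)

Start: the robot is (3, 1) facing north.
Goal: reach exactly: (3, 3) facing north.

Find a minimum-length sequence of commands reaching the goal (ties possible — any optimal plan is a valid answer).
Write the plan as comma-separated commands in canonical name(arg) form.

move(4)

initial: (3, 1) facing north
[1] after move(4): (3, 3) facing north
minimal: 1 command(s), checked below 1.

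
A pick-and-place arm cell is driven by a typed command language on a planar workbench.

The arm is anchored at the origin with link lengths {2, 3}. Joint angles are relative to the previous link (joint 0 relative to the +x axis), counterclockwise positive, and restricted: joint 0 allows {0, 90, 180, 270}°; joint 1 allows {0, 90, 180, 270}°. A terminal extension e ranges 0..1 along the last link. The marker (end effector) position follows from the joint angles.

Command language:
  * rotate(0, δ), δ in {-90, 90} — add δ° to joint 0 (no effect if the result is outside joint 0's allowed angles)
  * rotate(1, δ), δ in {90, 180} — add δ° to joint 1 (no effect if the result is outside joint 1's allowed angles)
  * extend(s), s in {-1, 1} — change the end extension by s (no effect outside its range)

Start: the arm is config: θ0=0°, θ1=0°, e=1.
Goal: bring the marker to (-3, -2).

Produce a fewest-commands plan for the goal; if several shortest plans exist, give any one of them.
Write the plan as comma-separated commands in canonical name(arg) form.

rotate(1, 180), extend(-1), rotate(0, -90), rotate(1, 90)

initial: config: θ0=0°, θ1=0°, e=1
1. rotate(1, 180) → config: θ0=0°, θ1=180°, e=1
2. extend(-1) → config: θ0=0°, θ1=180°, e=0
3. rotate(0, -90) → config: θ0=270°, θ1=180°, e=0
4. rotate(1, 90) → config: θ0=270°, θ1=270°, e=0
nothing shorter than 4 reaches the goal.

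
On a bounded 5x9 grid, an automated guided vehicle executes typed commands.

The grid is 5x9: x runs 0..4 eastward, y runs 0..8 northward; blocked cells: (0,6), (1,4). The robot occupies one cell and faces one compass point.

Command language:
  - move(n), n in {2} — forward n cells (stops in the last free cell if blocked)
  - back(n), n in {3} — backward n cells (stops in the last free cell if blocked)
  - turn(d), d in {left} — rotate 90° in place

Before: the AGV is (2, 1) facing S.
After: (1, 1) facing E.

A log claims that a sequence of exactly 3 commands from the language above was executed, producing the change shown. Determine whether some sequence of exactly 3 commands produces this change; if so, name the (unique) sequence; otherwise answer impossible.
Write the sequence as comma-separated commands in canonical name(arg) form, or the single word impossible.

key: cell and facing (now E) both changed — the 3 commands mix motion and turning
initial: (2, 1) facing S
1. turn(left) → (2, 1) facing E
2. move(2) → (4, 1) facing E
3. back(3) → (1, 1) facing E
uniquely the one of 27 3-step routes that fits.

turn(left), move(2), back(3)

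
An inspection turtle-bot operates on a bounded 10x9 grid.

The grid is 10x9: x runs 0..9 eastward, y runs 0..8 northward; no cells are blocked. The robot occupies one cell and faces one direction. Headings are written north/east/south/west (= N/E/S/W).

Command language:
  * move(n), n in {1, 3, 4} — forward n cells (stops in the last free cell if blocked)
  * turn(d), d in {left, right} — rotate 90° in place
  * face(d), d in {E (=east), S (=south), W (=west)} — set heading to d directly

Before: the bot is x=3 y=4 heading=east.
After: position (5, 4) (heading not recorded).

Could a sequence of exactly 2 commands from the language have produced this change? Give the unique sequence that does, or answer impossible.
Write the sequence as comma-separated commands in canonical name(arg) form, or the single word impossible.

from: x=3 y=4 heading=east
step 1 (move(1)): x=4 y=4 heading=east
step 2 (move(1)): x=5 y=4 heading=east
no rival 2-sequence matches.

move(1), move(1)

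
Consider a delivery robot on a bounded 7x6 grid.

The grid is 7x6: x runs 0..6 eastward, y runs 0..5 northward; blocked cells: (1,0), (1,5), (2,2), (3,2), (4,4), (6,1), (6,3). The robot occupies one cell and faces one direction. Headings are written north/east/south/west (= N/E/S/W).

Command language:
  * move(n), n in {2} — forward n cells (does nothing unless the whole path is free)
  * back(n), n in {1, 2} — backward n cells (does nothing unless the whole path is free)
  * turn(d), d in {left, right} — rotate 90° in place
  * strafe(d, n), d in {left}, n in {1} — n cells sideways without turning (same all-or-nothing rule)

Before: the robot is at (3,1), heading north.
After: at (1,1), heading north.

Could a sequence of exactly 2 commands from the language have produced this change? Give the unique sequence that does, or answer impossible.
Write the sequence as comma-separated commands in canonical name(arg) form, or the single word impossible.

key: heading stays N — no command in the sequence turns
from: at (3,1), heading north
step 1 (strafe(left, 1)): at (2,1), heading north
step 2 (strafe(left, 1)): at (1,1), heading north
all 36 alternatives checked — unique.

strafe(left, 1), strafe(left, 1)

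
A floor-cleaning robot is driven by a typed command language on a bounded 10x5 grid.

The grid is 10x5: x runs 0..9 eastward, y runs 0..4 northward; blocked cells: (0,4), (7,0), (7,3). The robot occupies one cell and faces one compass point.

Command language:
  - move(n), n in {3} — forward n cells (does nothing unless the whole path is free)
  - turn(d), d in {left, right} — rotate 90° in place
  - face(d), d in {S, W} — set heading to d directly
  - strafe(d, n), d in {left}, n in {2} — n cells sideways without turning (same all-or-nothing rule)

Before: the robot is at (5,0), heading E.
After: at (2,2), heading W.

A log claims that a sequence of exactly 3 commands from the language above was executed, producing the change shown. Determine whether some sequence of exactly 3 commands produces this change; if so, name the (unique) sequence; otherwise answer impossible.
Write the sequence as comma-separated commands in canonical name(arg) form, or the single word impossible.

strafe(left, 2), face(W), move(3)

key: order matters: swapping strafe(left, 2) and move(3) lands elsewhere
from: at (5,0), heading E
step 1 (strafe(left, 2)): at (5,2), heading E
step 2 (face(W)): at (5,2), heading W
step 3 (move(3)): at (2,2), heading W
no rival 3-sequence matches.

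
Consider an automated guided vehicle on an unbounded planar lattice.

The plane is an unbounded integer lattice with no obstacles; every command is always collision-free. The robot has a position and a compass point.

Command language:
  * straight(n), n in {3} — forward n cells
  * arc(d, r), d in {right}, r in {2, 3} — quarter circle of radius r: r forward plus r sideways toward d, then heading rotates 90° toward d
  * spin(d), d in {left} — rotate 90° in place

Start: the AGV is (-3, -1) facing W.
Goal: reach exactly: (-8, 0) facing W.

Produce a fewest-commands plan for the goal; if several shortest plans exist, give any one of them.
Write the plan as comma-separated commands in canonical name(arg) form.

from: (-3, -1) facing W
1. spin(left) → (-3, -1) facing S
2. arc(right, 2) → (-5, -3) facing W
3. arc(right, 3) → (-8, 0) facing N
4. spin(left) → (-8, 0) facing W
shorter routes all fall short; 4 is best.

spin(left), arc(right, 2), arc(right, 3), spin(left)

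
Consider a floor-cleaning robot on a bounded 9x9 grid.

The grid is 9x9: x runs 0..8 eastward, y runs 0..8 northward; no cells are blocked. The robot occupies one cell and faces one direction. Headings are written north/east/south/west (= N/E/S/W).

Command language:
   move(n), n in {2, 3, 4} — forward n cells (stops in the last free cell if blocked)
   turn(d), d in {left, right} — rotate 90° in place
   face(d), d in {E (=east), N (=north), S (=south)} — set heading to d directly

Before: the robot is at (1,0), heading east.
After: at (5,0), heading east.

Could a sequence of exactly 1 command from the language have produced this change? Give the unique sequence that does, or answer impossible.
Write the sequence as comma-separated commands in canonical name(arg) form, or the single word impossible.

move(4)

key: heading stays E — the single command does not turn
start: at (1,0), heading east
[1] after move(4): at (5,0), heading east
no other 1-command option fits: unique.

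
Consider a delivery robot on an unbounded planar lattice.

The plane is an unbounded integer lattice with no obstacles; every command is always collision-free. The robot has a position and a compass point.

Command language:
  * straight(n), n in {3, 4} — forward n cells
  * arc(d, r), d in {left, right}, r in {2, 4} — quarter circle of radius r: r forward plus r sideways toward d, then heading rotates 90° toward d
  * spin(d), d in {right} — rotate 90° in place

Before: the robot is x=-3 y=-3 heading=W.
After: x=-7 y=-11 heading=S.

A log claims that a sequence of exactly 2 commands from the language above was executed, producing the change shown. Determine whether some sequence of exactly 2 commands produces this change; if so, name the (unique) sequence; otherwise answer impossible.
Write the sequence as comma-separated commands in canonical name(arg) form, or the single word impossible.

arc(left, 4), straight(4)

key: cell and facing (now S) both changed — the 2 commands mix motion and turning
start: x=-3 y=-3 heading=W
1. arc(left, 4) → x=-7 y=-7 heading=S
2. straight(4) → x=-7 y=-11 heading=S
no other 2-command option fits: unique.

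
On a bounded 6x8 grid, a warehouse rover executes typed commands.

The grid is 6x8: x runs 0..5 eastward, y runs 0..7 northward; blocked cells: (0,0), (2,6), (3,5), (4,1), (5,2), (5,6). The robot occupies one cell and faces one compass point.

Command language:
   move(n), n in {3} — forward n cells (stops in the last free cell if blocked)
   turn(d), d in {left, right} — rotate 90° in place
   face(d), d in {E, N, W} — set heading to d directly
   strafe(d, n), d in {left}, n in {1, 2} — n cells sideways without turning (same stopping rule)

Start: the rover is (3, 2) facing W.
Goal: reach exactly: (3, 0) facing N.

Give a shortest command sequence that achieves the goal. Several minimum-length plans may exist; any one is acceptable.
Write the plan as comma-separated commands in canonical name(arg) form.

initial: (3, 2) facing W
[1] after strafe(left, 2): (3, 0) facing W
[2] after face(N): (3, 0) facing N
minimal: 2 command(s), checked below 2.

strafe(left, 2), face(N)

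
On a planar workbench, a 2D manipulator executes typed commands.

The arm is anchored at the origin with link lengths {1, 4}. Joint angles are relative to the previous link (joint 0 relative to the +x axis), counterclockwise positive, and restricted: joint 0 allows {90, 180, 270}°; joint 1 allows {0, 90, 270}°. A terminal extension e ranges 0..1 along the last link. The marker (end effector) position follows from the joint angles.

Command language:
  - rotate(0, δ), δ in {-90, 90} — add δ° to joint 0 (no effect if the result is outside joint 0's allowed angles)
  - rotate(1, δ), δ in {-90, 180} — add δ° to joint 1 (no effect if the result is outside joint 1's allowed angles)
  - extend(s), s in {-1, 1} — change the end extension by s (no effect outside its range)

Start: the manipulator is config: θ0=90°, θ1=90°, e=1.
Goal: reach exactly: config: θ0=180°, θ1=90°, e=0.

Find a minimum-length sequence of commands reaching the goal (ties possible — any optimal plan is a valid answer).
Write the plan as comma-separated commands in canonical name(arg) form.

extend(-1), rotate(0, 90)

from: config: θ0=90°, θ1=90°, e=1
t=1 extend(-1) ⇒ config: θ0=90°, θ1=90°, e=0
t=2 rotate(0, 90) ⇒ config: θ0=180°, θ1=90°, e=0
nothing shorter than 2 reaches the goal.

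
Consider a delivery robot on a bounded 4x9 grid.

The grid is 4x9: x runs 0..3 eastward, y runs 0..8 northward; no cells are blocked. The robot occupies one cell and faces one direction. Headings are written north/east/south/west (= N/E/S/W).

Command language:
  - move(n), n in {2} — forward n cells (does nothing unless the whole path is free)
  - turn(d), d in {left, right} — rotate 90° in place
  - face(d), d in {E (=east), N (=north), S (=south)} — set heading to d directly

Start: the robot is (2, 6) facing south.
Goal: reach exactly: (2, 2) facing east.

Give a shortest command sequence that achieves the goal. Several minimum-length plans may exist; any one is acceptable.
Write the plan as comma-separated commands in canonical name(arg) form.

initial: (2, 6) facing south
1. move(2) → (2, 4) facing south
2. move(2) → (2, 2) facing south
3. face(E) → (2, 2) facing east
nothing shorter than 3 reaches the goal.

move(2), move(2), face(E)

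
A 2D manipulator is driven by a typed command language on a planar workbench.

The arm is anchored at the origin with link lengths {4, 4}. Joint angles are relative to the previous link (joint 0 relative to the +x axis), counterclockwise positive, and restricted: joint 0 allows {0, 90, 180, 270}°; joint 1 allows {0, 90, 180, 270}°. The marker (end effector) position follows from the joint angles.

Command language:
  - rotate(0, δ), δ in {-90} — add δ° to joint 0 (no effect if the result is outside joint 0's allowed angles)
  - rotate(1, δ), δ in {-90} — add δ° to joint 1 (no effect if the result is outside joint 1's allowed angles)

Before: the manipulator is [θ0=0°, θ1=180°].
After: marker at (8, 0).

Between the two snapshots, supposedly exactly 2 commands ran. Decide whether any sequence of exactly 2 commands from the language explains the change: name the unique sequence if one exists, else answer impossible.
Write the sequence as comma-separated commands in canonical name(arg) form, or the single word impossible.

start: [θ0=0°, θ1=180°]
t=1 rotate(1, -90) ⇒ [θ0=0°, θ1=90°]
t=2 rotate(1, -90) ⇒ [θ0=0°, θ1=0°]
all 4 alternatives checked — unique.

rotate(1, -90), rotate(1, -90)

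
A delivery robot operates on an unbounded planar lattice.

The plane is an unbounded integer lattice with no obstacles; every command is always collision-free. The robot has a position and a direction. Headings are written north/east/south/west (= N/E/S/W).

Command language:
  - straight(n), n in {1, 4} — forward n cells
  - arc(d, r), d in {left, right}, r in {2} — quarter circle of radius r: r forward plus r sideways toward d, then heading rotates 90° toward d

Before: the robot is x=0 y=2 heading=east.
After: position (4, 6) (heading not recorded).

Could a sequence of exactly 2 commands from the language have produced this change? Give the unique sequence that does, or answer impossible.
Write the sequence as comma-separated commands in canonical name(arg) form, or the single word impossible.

arc(left, 2), arc(right, 2)

key: order matters: swapping arc(left, 2) and arc(right, 2) lands elsewhere
initial: x=0 y=2 heading=east
step 1 (arc(left, 2)): x=2 y=4 heading=north
step 2 (arc(right, 2)): x=4 y=6 heading=east
no other 2-command option fits: unique.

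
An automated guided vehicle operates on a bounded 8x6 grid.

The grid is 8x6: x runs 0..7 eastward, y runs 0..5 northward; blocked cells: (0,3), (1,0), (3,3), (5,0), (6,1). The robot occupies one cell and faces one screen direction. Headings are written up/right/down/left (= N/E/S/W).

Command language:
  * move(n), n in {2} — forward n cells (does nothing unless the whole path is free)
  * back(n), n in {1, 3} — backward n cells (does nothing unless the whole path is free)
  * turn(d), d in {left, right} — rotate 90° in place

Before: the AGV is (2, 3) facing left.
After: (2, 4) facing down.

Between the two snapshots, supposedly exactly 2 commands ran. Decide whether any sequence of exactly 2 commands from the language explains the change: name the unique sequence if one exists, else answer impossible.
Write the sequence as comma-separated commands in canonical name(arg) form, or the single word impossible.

turn(left), back(1)

key: cell and facing (now S) both changed — the 2 commands mix motion and turning
from: (2, 3) facing left
step 1 (turn(left)): (2, 3) facing down
step 2 (back(1)): (2, 4) facing down
no rival 2-sequence matches.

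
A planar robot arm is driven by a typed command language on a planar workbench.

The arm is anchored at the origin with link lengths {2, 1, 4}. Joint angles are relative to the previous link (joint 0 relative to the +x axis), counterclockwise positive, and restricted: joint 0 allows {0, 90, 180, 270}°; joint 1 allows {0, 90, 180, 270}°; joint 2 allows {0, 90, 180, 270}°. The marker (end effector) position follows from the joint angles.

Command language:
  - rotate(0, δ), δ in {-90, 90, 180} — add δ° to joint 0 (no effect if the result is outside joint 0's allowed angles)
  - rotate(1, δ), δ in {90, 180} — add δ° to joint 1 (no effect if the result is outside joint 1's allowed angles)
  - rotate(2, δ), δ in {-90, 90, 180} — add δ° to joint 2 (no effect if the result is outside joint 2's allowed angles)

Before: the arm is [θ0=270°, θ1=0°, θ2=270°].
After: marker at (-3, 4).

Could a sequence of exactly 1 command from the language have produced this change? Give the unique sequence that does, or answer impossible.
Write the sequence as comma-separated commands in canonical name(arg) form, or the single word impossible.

rotate(0, -90)

t0: [θ0=270°, θ1=0°, θ2=270°]
1. rotate(0, -90) → [θ0=180°, θ1=0°, θ2=270°]
no other 1-command option fits: unique.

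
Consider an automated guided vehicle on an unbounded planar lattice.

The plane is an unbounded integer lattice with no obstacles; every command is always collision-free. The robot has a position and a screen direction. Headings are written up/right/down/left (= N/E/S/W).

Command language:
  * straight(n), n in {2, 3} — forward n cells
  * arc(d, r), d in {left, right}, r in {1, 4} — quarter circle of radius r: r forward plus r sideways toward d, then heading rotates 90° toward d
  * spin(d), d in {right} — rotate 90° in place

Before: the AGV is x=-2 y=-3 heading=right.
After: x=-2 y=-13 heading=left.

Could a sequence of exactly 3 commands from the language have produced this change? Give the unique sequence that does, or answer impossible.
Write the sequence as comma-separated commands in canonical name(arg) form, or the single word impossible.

key: position moved to (-2,-13) AND the heading swung to W — translation plus rotation needed
start: x=-2 y=-3 heading=right
[1] after arc(right, 4): x=2 y=-7 heading=down
[2] after straight(2): x=2 y=-9 heading=down
[3] after arc(right, 4): x=-2 y=-13 heading=left
all 343 alternatives checked — unique.

arc(right, 4), straight(2), arc(right, 4)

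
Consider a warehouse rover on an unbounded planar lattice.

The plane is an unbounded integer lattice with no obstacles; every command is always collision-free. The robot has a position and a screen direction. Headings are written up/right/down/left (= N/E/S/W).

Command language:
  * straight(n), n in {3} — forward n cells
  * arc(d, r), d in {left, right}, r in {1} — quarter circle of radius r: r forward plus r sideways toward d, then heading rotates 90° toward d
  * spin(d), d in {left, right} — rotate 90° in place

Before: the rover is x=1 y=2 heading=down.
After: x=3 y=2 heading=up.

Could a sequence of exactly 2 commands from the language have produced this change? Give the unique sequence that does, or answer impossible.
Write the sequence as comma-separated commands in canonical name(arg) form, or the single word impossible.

key: cell and facing (now N) both changed — the 2 commands mix motion and turning
t0: x=1 y=2 heading=down
[1] after arc(left, 1): x=2 y=1 heading=right
[2] after arc(left, 1): x=3 y=2 heading=up
no rival 2-sequence matches.

arc(left, 1), arc(left, 1)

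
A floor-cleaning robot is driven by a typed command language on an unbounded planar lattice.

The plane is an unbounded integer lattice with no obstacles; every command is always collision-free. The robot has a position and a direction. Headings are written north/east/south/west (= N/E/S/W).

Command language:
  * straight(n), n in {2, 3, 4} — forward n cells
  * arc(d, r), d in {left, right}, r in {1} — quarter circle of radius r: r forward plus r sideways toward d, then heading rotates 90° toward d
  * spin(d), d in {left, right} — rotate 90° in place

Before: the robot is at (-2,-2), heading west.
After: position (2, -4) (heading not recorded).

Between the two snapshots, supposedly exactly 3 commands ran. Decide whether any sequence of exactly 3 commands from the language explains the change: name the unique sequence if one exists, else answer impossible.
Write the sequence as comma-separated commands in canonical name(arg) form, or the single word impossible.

arc(left, 1), arc(left, 1), straight(4)

key: order matters: swapping arc(left, 1) and straight(4) lands elsewhere
t0: at (-2,-2), heading west
step 1 (arc(left, 1)): at (-3,-3), heading south
step 2 (arc(left, 1)): at (-2,-4), heading east
step 3 (straight(4)): at (2,-4), heading east
all 343 alternatives checked — unique.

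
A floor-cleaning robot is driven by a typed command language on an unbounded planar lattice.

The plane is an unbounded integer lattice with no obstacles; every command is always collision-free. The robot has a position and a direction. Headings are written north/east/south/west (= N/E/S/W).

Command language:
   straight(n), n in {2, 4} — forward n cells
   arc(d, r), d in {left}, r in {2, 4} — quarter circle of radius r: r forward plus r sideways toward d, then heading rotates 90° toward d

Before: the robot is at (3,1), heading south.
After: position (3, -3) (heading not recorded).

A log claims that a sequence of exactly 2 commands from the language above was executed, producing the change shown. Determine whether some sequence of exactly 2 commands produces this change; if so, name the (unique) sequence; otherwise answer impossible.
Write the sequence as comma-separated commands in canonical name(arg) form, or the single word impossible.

t0: at (3,1), heading south
t=1 straight(2) ⇒ at (3,-1), heading south
t=2 straight(2) ⇒ at (3,-3), heading south
no other 2-command option fits: unique.

straight(2), straight(2)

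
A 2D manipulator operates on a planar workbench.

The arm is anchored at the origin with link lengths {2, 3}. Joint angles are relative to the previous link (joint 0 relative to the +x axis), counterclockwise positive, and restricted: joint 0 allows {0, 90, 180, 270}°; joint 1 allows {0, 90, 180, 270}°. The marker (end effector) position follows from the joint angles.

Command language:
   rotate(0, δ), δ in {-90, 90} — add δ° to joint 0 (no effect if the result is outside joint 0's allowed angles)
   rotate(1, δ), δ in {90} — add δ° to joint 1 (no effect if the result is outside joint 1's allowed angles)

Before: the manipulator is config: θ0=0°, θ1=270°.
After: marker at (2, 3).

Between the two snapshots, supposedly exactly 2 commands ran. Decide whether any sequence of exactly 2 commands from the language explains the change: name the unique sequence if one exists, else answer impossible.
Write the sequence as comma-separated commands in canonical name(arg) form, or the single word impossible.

rotate(1, 90), rotate(1, 90)

t0: config: θ0=0°, θ1=270°
t=1 rotate(1, 90) ⇒ config: θ0=0°, θ1=0°
t=2 rotate(1, 90) ⇒ config: θ0=0°, θ1=90°
no other 2-command option fits: unique.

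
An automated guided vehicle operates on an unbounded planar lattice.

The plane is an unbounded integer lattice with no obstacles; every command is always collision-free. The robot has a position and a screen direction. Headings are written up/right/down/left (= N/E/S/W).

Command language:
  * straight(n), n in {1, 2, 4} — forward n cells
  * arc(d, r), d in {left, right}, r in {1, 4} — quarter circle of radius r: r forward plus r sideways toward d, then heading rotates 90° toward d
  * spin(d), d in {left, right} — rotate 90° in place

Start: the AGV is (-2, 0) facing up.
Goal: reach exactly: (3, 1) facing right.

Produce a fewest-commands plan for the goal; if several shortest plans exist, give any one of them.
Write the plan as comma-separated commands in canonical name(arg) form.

from: (-2, 0) facing up
1. arc(right, 1) → (-1, 1) facing right
2. straight(4) → (3, 1) facing right
nothing shorter than 2 reaches the goal.

arc(right, 1), straight(4)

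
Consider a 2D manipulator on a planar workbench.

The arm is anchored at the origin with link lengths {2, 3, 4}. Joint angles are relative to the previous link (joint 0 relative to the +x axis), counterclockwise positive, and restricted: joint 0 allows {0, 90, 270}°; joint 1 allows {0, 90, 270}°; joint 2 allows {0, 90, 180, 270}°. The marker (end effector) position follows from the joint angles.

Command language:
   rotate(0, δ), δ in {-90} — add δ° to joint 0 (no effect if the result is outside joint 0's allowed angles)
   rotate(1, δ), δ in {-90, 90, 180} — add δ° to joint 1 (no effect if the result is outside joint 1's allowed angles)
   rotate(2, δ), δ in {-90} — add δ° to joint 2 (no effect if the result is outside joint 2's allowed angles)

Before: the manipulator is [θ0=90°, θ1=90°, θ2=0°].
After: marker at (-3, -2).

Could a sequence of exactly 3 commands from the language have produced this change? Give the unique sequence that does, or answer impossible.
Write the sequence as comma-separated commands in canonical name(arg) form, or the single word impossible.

rotate(2, -90), rotate(2, -90), rotate(2, -90)

begin: [θ0=90°, θ1=90°, θ2=0°]
[1] after rotate(2, -90): [θ0=90°, θ1=90°, θ2=270°]
[2] after rotate(2, -90): [θ0=90°, θ1=90°, θ2=180°]
[3] after rotate(2, -90): [θ0=90°, θ1=90°, θ2=90°]
all 125 alternatives checked — unique.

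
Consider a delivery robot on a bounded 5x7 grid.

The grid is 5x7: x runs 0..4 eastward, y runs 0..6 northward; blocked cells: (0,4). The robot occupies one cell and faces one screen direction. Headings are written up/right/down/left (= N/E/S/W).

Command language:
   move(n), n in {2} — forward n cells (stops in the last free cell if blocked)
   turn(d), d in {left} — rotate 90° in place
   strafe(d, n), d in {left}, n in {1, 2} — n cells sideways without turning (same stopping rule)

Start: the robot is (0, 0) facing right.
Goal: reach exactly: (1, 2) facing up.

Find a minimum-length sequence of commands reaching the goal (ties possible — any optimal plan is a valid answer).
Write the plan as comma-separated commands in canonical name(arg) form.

move(2), turn(left), strafe(left, 1), move(2)

initial: (0, 0) facing right
[1] after move(2): (2, 0) facing right
[2] after turn(left): (2, 0) facing up
[3] after strafe(left, 1): (1, 0) facing up
[4] after move(2): (1, 2) facing up
nothing shorter than 4 reaches the goal.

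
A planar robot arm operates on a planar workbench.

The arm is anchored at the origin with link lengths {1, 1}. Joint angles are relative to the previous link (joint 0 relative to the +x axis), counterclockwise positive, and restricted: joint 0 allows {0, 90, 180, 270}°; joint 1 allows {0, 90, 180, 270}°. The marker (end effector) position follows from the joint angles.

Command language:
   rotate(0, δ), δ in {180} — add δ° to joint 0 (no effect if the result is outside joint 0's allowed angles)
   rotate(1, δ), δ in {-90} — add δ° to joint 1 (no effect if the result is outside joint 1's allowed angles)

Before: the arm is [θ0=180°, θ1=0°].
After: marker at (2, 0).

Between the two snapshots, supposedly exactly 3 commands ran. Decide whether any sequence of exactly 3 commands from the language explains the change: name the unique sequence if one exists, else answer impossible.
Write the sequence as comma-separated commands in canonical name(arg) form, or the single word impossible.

rotate(0, 180), rotate(0, 180), rotate(0, 180)

initial: [θ0=180°, θ1=0°]
t=1 rotate(0, 180) ⇒ [θ0=0°, θ1=0°]
t=2 rotate(0, 180) ⇒ [θ0=180°, θ1=0°]
t=3 rotate(0, 180) ⇒ [θ0=0°, θ1=0°]
no other 3-command option fits: unique.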